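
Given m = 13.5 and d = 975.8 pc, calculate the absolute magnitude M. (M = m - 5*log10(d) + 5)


M = m - 5*log10(d) + 5 = 13.5 - 5*log10(975.8) + 5 = 3.5532

3.5532


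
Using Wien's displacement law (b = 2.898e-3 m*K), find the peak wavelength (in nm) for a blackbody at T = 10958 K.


lam_max = b / T = 2.898e-3 / 10958 = 2.645e-07 m = 264.4643 nm

264.4643 nm


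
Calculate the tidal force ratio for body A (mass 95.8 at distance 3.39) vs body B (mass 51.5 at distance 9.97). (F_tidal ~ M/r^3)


Ratio = (M1/r1^3) / (M2/r2^3) = (95.8/3.39^3) / (51.5/9.97^3) = 47.32

47.32


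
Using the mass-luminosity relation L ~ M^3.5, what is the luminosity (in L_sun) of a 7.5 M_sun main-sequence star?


L/L_sun = (M/M_sun)^3.5 = 7.5^3.5 = 1155.3523

1155.3523 L_sun


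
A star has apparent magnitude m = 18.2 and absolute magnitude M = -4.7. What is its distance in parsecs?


d = 10^((m - M + 5)/5) = 10^((18.2 - -4.7 + 5)/5) = 380189.3963

380189.3963 pc


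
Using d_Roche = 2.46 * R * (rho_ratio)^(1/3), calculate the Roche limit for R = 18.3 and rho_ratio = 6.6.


d_Roche = 2.46 * 18.3 * 6.6^(1/3) = 84.4437

84.4437


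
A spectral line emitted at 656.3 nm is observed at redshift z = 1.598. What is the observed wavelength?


lam_obs = lam_emit * (1 + z) = 656.3 * (1 + 1.598) = 1705.0674

1705.0674 nm


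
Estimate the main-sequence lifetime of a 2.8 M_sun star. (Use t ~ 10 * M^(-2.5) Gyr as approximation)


t = 10 * M^(-2.5) = 10 * 2.8^(-2.5) = 0.7623

0.7623 Gyr


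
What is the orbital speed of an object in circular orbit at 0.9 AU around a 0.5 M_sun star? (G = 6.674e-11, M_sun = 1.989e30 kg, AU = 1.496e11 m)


v = sqrt(GM/r) = sqrt(6.674e-11 * 9.945e+29 / 1.346e+11) = 22202.8356

22202.8356 m/s


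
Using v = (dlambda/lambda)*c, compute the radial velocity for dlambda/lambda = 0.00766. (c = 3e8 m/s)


v = (dlambda/lambda) * c = 0.00766 * 3e8 = 2.298e+06

2.298e+06 m/s


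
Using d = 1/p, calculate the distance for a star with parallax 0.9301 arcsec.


d = 1/p = 1/0.9301 = 1.0752

1.0752 pc


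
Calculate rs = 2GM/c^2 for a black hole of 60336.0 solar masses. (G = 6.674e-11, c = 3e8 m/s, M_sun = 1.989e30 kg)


M = 60336.0 * 1.989e30 kg = 1.20008304e+35 kg. rs = 2GM/c^2 = 2 * 6.674e-11 * 1.20008304e+35 / (3e8)^2 = 1.780e+08

1.780e+08 m


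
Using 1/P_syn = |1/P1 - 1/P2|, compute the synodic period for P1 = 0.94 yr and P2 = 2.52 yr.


1/P_syn = |1/P1 - 1/P2| = |1/0.94 - 1/2.52| => P_syn = 1.4992

1.4992 years


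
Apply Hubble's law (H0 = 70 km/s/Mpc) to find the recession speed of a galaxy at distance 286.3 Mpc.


v = H0 * d = 70 * 286.3 = 20041.0

20041.0 km/s


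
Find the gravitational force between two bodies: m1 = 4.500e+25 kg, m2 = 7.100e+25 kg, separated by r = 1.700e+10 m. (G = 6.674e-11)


F = G*m1*m2/r^2 = 6.674e-11 * 4.500e+25 * 7.100e+25 / (1.700e+10)^2 = 6.674e-11 * 3.195e+51 / 2.890e+20 = 7.378e+20

7.378e+20 N


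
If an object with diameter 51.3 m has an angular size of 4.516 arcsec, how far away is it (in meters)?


D = size / theta_rad, theta_rad = 4.516 * pi/(180*3600) = 2.189e-05, D = 2.343e+06

2.343e+06 m


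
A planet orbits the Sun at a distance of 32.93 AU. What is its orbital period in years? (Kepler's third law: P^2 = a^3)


P = a^(3/2) = 32.93^1.5 = 188.9677

188.9677 years


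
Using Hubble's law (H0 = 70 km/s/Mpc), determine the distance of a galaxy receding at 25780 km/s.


d = v / H0 = 25780 / 70 = 368.2857

368.2857 Mpc


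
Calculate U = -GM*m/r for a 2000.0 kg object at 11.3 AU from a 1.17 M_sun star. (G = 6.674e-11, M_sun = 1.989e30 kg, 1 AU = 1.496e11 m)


M = 1.17 * 1.989e30 kg = 2.32713e+30 kg; r = 11.3 AU * 1.496e11 m/AU = 1.69048e+12 m. U = -GM*m/r = -(6.674e-11 * 2.32713e+30 * 2000.0) / 1.69048e+12 = -1.837e+11

-1.837e+11 J


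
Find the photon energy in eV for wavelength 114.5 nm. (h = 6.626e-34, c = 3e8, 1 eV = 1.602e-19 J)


E = hc/lambda = 6.626e-34 * 3e8 / 1.145e-07 = 1.736e-18 J = 10.8369 eV

10.8369 eV


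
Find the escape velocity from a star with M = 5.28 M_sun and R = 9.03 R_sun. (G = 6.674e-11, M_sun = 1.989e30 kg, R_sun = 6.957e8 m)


M = 5.28 * 1.989e30 kg = 1.050192e+31 kg; R = 9.03 * 6.957e8 m = 6.282171e+09 m. v_esc = sqrt(2GM/R) = sqrt(2 * 6.674e-11 * 1.050192e+31 / 6.282171e+09) = 472375.7288

472375.7288 m/s


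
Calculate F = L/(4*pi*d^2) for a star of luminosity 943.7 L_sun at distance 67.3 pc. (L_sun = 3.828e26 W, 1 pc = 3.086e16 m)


F = L / (4*pi*d^2) = 3.612e+29 / (4*pi*(2.077e+18)^2) = 6.665e-09

6.665e-09 W/m^2


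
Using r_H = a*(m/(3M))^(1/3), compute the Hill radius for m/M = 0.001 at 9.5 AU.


r_H = a * (m/3M)^(1/3) = 9.5 * (0.001/3)^(1/3) = 0.6587

0.6587 AU


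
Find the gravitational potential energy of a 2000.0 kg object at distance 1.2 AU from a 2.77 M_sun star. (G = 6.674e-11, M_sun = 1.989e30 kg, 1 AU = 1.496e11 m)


M = 2.77 * 1.989e30 kg = 5.50953e+30 kg; r = 1.2 AU * 1.496e11 m/AU = 1.7952e+11 m. U = -GM*m/r = -(6.674e-11 * 5.50953e+30 * 2000.0) / 1.7952e+11 = -4.097e+12

-4.097e+12 J


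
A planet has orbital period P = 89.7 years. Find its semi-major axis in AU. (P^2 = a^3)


a = P^(2/3) = 89.7^(2/3) = 20.0383

20.0383 AU


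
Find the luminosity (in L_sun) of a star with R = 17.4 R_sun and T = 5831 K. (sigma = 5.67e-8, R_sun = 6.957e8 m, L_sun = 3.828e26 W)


R = 17.4 * 6.957e8 m = 1.210518e+10 m. L = 4*pi*R^2*sigma*T^4 = 4*pi*(1.210518e+10)^2 * 5.67e-8 * 5831^4 = 1.207000894e+29 W. L/L_sun = 1.207000894e+29 / 3.828e26 = 315.3085

315.3085 L_sun


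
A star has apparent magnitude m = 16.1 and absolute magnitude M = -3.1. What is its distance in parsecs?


d = 10^((m - M + 5)/5) = 10^((16.1 - -3.1 + 5)/5) = 69183.0971

69183.0971 pc


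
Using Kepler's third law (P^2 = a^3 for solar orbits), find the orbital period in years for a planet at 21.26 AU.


P = a^(3/2) = 21.26^1.5 = 98.0268

98.0268 years


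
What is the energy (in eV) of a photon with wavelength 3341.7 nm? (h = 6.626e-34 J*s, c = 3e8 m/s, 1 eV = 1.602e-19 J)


E = hc/lambda = 6.626e-34 * 3e8 / 3.342e-06 = 5.948e-20 J = 0.3713 eV

0.3713 eV


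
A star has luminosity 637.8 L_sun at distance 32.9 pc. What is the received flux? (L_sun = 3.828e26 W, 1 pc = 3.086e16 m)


F = L / (4*pi*d^2) = 2.441e+29 / (4*pi*(1.015e+18)^2) = 1.885e-08

1.885e-08 W/m^2


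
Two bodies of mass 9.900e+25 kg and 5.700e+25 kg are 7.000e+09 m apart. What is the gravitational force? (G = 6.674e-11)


F = G*m1*m2/r^2 = 6.674e-11 * 9.900e+25 * 5.700e+25 / (7.000e+09)^2 = 6.674e-11 * 5.643e+51 / 4.900e+19 = 7.686e+21

7.686e+21 N


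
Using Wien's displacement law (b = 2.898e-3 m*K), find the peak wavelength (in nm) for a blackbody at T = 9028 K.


lam_max = b / T = 2.898e-3 / 9028 = 3.210e-07 m = 321.0013 nm

321.0013 nm


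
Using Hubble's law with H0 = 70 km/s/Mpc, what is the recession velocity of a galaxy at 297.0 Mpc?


v = H0 * d = 70 * 297.0 = 20790.0

20790.0 km/s


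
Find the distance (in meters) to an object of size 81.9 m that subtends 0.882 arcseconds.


D = size / theta_rad, theta_rad = 0.882 * pi/(180*3600) = 4.276e-06, D = 1.915e+07

1.915e+07 m


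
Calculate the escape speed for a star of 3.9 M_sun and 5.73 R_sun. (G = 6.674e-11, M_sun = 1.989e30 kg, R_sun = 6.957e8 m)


M = 3.9 * 1.989e30 kg = 7.7571e+30 kg; R = 5.73 * 6.957e8 m = 3.986361e+09 m. v_esc = sqrt(2GM/R) = sqrt(2 * 6.674e-11 * 7.7571e+30 / 3.986361e+09) = 509647.0109

509647.0109 m/s


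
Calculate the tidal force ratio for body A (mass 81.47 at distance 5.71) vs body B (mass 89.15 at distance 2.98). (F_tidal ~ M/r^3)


Ratio = (M1/r1^3) / (M2/r2^3) = (81.47/5.71^3) / (89.15/2.98^3) = 0.1299

0.1299


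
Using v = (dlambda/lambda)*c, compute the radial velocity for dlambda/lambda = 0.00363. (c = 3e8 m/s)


v = (dlambda/lambda) * c = 0.00363 * 3e8 = 1.089e+06

1.089e+06 m/s


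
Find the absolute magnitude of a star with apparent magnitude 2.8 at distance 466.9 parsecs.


M = m - 5*log10(d) + 5 = 2.8 - 5*log10(466.9) + 5 = -5.5461

-5.5461


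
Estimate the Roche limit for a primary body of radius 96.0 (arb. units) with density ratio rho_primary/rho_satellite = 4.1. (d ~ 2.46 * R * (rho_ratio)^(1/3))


d_Roche = 2.46 * 96.0 * 4.1^(1/3) = 377.979

377.979


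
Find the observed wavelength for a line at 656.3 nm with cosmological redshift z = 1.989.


lam_obs = lam_emit * (1 + z) = 656.3 * (1 + 1.989) = 1961.6807

1961.6807 nm


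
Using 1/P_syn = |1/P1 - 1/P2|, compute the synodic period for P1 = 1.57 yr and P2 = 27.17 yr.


1/P_syn = |1/P1 - 1/P2| = |1/1.57 - 1/27.17| => P_syn = 1.6663

1.6663 years


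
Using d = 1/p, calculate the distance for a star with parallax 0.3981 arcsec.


d = 1/p = 1/0.3981 = 2.5119

2.5119 pc


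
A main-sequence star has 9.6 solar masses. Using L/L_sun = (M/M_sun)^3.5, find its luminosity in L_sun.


L/L_sun = (M/M_sun)^3.5 = 9.6^3.5 = 2741.2542

2741.2542 L_sun


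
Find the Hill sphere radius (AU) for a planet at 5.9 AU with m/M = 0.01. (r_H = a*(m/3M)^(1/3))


r_H = a * (m/3M)^(1/3) = 5.9 * (0.01/3)^(1/3) = 0.8813

0.8813 AU


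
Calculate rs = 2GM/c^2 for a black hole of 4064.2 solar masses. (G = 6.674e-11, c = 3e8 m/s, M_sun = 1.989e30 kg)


M = 4064.2 * 1.989e30 kg = 8.0836938e+33 kg. rs = 2GM/c^2 = 2 * 6.674e-11 * 8.0836938e+33 / (3e8)^2 = 1.199e+07

1.199e+07 m


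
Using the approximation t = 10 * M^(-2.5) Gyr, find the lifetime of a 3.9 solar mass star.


t = 10 * M^(-2.5) = 10 * 3.9^(-2.5) = 0.3329

0.3329 Gyr


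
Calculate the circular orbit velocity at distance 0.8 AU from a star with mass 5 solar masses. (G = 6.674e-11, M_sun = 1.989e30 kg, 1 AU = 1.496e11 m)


v = sqrt(GM/r) = sqrt(6.674e-11 * 9.945e+30 / 1.197e+11) = 74470.5746

74470.5746 m/s


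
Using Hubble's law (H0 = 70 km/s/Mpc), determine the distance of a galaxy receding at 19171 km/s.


d = v / H0 = 19171 / 70 = 273.8714

273.8714 Mpc


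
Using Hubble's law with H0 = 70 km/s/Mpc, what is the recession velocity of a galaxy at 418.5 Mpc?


v = H0 * d = 70 * 418.5 = 29295.0

29295.0 km/s


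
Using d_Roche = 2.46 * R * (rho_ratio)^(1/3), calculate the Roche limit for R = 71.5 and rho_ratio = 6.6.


d_Roche = 2.46 * 71.5 * 6.6^(1/3) = 329.9305

329.9305


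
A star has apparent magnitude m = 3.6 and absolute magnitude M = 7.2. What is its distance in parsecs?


d = 10^((m - M + 5)/5) = 10^((3.6 - 7.2 + 5)/5) = 1.9055

1.9055 pc


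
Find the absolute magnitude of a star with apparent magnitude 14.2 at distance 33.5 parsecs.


M = m - 5*log10(d) + 5 = 14.2 - 5*log10(33.5) + 5 = 11.5748

11.5748


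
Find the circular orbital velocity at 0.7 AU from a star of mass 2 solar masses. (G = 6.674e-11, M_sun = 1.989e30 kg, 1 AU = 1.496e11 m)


v = sqrt(GM/r) = sqrt(6.674e-11 * 3.978e+30 / 1.047e+11) = 50351.2984

50351.2984 m/s


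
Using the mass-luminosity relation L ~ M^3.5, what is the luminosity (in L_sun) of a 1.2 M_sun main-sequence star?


L/L_sun = (M/M_sun)^3.5 = 1.2^3.5 = 1.8929

1.8929 L_sun


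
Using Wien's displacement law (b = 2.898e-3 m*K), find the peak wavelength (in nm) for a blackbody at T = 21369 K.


lam_max = b / T = 2.898e-3 / 21369 = 1.356e-07 m = 135.617 nm

135.617 nm


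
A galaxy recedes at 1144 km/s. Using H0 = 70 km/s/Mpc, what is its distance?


d = v / H0 = 1144 / 70 = 16.3429

16.3429 Mpc


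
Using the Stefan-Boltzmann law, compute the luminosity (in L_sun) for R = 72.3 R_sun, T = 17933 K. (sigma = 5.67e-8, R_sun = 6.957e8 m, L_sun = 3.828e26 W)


R = 72.3 * 6.957e8 m = 5.029911e+10 m. L = 4*pi*R^2*sigma*T^4 = 4*pi*(5.029911e+10)^2 * 5.67e-8 * 17933^4 = 1.864340861e+32 W. L/L_sun = 1.864340861e+32 / 3.828e26 = 487027.3931

487027.3931 L_sun


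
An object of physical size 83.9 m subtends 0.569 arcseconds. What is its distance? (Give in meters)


D = size / theta_rad, theta_rad = 0.569 * pi/(180*3600) = 2.759e-06, D = 3.041e+07

3.041e+07 m


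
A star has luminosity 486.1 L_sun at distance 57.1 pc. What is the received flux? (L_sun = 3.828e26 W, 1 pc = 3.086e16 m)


F = L / (4*pi*d^2) = 1.861e+29 / (4*pi*(1.762e+18)^2) = 4.769e-09

4.769e-09 W/m^2


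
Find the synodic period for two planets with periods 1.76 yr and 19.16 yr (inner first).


1/P_syn = |1/P1 - 1/P2| = |1/1.76 - 1/19.16| => P_syn = 1.938

1.938 years


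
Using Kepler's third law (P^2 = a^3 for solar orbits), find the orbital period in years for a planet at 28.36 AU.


P = a^(3/2) = 28.36^1.5 = 151.0286

151.0286 years


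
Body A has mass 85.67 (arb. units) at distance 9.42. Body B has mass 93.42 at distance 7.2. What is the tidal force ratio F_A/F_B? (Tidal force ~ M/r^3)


Ratio = (M1/r1^3) / (M2/r2^3) = (85.67/9.42^3) / (93.42/7.2^3) = 0.4095

0.4095


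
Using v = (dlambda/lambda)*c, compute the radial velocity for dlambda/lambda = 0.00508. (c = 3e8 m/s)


v = (dlambda/lambda) * c = 0.00508 * 3e8 = 1.524e+06

1.524e+06 m/s


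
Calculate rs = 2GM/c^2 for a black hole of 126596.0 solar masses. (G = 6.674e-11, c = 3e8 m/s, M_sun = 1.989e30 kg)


M = 126596.0 * 1.989e30 kg = 2.51799444e+35 kg. rs = 2GM/c^2 = 2 * 6.674e-11 * 2.51799444e+35 / (3e8)^2 = 3.734e+08

3.734e+08 m


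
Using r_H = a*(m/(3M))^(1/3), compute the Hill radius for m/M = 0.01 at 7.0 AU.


r_H = a * (m/3M)^(1/3) = 7.0 * (0.01/3)^(1/3) = 1.0457

1.0457 AU


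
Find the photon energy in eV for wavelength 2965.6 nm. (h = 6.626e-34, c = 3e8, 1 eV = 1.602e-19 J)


E = hc/lambda = 6.626e-34 * 3e8 / 2.966e-06 = 6.703e-20 J = 0.4184 eV

0.4184 eV


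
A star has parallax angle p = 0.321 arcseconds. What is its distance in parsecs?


d = 1/p = 1/0.321 = 3.1153

3.1153 pc


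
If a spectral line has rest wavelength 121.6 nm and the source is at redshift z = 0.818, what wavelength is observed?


lam_obs = lam_emit * (1 + z) = 121.6 * (1 + 0.818) = 221.0688

221.0688 nm


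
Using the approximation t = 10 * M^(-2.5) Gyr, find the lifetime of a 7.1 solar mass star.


t = 10 * M^(-2.5) = 10 * 7.1^(-2.5) = 0.0744

0.0744 Gyr


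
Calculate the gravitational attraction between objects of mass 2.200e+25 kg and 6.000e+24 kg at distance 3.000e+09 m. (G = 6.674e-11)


F = G*m1*m2/r^2 = 6.674e-11 * 2.200e+25 * 6.000e+24 / (3.000e+09)^2 = 6.674e-11 * 1.320e+50 / 9.000e+18 = 9.789e+20

9.789e+20 N


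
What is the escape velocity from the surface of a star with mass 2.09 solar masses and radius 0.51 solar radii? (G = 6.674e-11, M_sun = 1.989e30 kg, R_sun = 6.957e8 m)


M = 2.09 * 1.989e30 kg = 4.15701e+30 kg; R = 0.51 * 6.957e8 m = 3.54807e+08 m. v_esc = sqrt(2GM/R) = sqrt(2 * 6.674e-11 * 4.15701e+30 / 3.54807e+08) = 1.251e+06

1.251e+06 m/s


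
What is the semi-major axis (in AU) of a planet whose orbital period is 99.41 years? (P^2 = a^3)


a = P^(2/3) = 99.41^(2/3) = 21.4595

21.4595 AU


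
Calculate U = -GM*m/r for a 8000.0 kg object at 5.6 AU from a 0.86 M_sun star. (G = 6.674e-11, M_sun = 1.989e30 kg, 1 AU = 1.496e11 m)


M = 0.86 * 1.989e30 kg = 1.71054e+30 kg; r = 5.6 AU * 1.496e11 m/AU = 8.3776e+11 m. U = -GM*m/r = -(6.674e-11 * 1.71054e+30 * 8000.0) / 8.3776e+11 = -1.090e+12

-1.090e+12 J


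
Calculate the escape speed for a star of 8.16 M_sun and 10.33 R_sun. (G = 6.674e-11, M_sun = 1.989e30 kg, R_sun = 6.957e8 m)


M = 8.16 * 1.989e30 kg = 1.623024e+31 kg; R = 10.33 * 6.957e8 m = 7.186581e+09 m. v_esc = sqrt(2GM/R) = sqrt(2 * 6.674e-11 * 1.623024e+31 / 7.186581e+09) = 549046.8541

549046.8541 m/s


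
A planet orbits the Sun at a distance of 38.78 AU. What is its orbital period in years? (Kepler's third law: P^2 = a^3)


P = a^(3/2) = 38.78^1.5 = 241.497

241.497 years


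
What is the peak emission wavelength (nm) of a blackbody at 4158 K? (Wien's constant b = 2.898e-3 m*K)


lam_max = b / T = 2.898e-3 / 4158 = 6.970e-07 m = 696.9697 nm

696.9697 nm


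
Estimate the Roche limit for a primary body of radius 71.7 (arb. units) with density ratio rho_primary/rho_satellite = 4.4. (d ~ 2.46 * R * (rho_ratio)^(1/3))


d_Roche = 2.46 * 71.7 * 4.4^(1/3) = 289.027

289.027


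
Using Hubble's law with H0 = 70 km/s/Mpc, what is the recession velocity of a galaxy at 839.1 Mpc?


v = H0 * d = 70 * 839.1 = 58737.0

58737.0 km/s


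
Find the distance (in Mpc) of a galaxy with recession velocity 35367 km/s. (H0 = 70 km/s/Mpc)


d = v / H0 = 35367 / 70 = 505.2429

505.2429 Mpc


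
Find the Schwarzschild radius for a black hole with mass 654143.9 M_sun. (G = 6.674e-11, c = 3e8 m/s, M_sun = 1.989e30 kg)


M = 654143.9 * 1.989e30 kg = 1.301092217e+36 kg. rs = 2GM/c^2 = 2 * 6.674e-11 * 1.301092217e+36 / (3e8)^2 = 1.930e+09

1.930e+09 m


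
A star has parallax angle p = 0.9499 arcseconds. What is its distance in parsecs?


d = 1/p = 1/0.9499 = 1.0527

1.0527 pc


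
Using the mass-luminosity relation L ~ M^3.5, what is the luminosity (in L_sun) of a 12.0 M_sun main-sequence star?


L/L_sun = (M/M_sun)^3.5 = 12.0^3.5 = 5985.9676

5985.9676 L_sun


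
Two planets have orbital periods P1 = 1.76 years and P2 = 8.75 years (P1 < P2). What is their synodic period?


1/P_syn = |1/P1 - 1/P2| = |1/1.76 - 1/8.75| => P_syn = 2.2031

2.2031 years


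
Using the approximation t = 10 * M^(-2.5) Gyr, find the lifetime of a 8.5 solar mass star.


t = 10 * M^(-2.5) = 10 * 8.5^(-2.5) = 0.0475

0.0475 Gyr


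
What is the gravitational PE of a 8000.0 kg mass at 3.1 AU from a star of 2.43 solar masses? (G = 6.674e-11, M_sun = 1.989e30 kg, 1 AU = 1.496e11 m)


M = 2.43 * 1.989e30 kg = 4.83327e+30 kg; r = 3.1 AU * 1.496e11 m/AU = 4.6376e+11 m. U = -GM*m/r = -(6.674e-11 * 4.83327e+30 * 8000.0) / 4.6376e+11 = -5.564e+12

-5.564e+12 J


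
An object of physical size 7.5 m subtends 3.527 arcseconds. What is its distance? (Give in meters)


D = size / theta_rad, theta_rad = 3.527 * pi/(180*3600) = 1.710e-05, D = 438612.4318

438612.4318 m


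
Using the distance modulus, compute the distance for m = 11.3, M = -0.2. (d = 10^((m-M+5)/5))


d = 10^((m - M + 5)/5) = 10^((11.3 - -0.2 + 5)/5) = 1995.2623

1995.2623 pc


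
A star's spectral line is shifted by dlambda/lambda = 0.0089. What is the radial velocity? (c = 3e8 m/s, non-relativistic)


v = (dlambda/lambda) * c = 0.0089 * 3e8 = 2.670e+06

2.670e+06 m/s


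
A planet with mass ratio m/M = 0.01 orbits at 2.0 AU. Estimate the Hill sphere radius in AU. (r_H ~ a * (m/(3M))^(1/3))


r_H = a * (m/3M)^(1/3) = 2.0 * (0.01/3)^(1/3) = 0.2988

0.2988 AU


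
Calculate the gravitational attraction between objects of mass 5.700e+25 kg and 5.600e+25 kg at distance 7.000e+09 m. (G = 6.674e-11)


F = G*m1*m2/r^2 = 6.674e-11 * 5.700e+25 * 5.600e+25 / (7.000e+09)^2 = 6.674e-11 * 3.192e+51 / 4.900e+19 = 4.348e+21

4.348e+21 N


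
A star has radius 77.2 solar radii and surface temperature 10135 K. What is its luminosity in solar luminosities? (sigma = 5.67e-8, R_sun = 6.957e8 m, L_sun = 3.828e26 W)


R = 77.2 * 6.957e8 m = 5.370804e+10 m. L = 4*pi*R^2*sigma*T^4 = 4*pi*(5.370804e+10)^2 * 5.67e-8 * 10135^4 = 2.168535531e+31 W. L/L_sun = 2.168535531e+31 / 3.828e26 = 56649.3085

56649.3085 L_sun


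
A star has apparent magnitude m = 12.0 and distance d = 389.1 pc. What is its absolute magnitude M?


M = m - 5*log10(d) + 5 = 12.0 - 5*log10(389.1) + 5 = 4.0497

4.0497


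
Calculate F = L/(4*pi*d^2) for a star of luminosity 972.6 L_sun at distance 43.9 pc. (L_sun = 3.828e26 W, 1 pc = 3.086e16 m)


F = L / (4*pi*d^2) = 3.723e+29 / (4*pi*(1.355e+18)^2) = 1.614e-08

1.614e-08 W/m^2


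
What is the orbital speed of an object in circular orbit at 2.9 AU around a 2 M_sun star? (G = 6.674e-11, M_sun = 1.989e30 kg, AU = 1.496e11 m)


v = sqrt(GM/r) = sqrt(6.674e-11 * 3.978e+30 / 4.338e+11) = 24737.7784

24737.7784 m/s


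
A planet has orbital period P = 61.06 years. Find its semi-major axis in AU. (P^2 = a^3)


a = P^(2/3) = 61.06^(2/3) = 15.5062

15.5062 AU


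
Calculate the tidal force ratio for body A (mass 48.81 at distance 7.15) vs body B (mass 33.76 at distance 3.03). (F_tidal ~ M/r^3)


Ratio = (M1/r1^3) / (M2/r2^3) = (48.81/7.15^3) / (33.76/3.03^3) = 0.11

0.11


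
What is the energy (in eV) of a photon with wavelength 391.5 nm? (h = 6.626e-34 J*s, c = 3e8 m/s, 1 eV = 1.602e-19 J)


E = hc/lambda = 6.626e-34 * 3e8 / 3.915e-07 = 5.077e-19 J = 3.1694 eV

3.1694 eV


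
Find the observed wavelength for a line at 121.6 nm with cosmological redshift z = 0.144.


lam_obs = lam_emit * (1 + z) = 121.6 * (1 + 0.144) = 139.1104

139.1104 nm


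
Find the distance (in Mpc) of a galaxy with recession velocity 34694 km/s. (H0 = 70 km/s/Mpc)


d = v / H0 = 34694 / 70 = 495.6286

495.6286 Mpc


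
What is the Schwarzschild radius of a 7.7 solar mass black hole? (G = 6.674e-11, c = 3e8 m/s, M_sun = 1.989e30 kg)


M = 7.7 * 1.989e30 kg = 1.53153e+31 kg. rs = 2GM/c^2 = 2 * 6.674e-11 * 1.53153e+31 / (3e8)^2 = 22714.2916

22714.2916 m


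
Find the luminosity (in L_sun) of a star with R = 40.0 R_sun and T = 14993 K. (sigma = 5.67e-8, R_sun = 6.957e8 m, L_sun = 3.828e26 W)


R = 40.0 * 6.957e8 m = 2.7828e+10 m. L = 4*pi*R^2*sigma*T^4 = 4*pi*(2.7828e+10)^2 * 5.67e-8 * 14993^4 = 2.788117525e+31 W. L/L_sun = 2.788117525e+31 / 3.828e26 = 72834.8361

72834.8361 L_sun


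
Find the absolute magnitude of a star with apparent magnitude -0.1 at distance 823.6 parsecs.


M = m - 5*log10(d) + 5 = -0.1 - 5*log10(823.6) + 5 = -9.6786

-9.6786


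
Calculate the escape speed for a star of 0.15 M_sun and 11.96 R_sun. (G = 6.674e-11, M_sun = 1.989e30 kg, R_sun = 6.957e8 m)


M = 0.15 * 1.989e30 kg = 2.9835e+29 kg; R = 11.96 * 6.957e8 m = 8.320572e+09 m. v_esc = sqrt(2GM/R) = sqrt(2 * 6.674e-11 * 2.9835e+29 / 8.320572e+09) = 69182.2255

69182.2255 m/s


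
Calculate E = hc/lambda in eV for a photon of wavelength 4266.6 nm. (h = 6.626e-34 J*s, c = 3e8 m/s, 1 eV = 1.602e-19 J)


E = hc/lambda = 6.626e-34 * 3e8 / 4.267e-06 = 4.659e-20 J = 0.2908 eV

0.2908 eV


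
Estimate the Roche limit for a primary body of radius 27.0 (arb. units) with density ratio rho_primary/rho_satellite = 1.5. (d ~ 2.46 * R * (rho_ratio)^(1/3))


d_Roche = 2.46 * 27.0 * 1.5^(1/3) = 76.0319

76.0319


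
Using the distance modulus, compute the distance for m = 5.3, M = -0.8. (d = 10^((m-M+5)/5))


d = 10^((m - M + 5)/5) = 10^((5.3 - -0.8 + 5)/5) = 165.9587

165.9587 pc


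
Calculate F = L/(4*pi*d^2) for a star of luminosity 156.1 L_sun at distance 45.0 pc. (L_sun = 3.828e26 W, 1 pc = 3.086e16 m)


F = L / (4*pi*d^2) = 5.976e+28 / (4*pi*(1.389e+18)^2) = 2.466e-09

2.466e-09 W/m^2


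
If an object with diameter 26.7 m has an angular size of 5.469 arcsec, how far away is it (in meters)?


D = size / theta_rad, theta_rad = 5.469 * pi/(180*3600) = 2.651e-05, D = 1.007e+06

1.007e+06 m


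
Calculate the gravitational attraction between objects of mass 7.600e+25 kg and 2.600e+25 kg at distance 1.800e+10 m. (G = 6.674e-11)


F = G*m1*m2/r^2 = 6.674e-11 * 7.600e+25 * 2.600e+25 / (1.800e+10)^2 = 6.674e-11 * 1.976e+51 / 3.240e+20 = 4.070e+20

4.070e+20 N


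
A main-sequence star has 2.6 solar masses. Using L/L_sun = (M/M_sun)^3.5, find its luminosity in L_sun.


L/L_sun = (M/M_sun)^3.5 = 2.6^3.5 = 28.3404

28.3404 L_sun


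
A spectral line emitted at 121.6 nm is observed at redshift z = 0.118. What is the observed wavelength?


lam_obs = lam_emit * (1 + z) = 121.6 * (1 + 0.118) = 135.9488

135.9488 nm


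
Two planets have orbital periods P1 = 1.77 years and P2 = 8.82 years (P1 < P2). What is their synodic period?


1/P_syn = |1/P1 - 1/P2| = |1/1.77 - 1/8.82| => P_syn = 2.2144

2.2144 years


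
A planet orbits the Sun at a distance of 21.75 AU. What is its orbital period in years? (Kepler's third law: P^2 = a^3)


P = a^(3/2) = 21.75^1.5 = 101.4352

101.4352 years


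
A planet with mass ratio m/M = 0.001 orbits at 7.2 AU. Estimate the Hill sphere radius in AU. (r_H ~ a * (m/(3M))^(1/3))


r_H = a * (m/3M)^(1/3) = 7.2 * (0.001/3)^(1/3) = 0.4992

0.4992 AU


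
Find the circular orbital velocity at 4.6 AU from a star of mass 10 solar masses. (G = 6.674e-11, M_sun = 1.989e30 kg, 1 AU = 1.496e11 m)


v = sqrt(GM/r) = sqrt(6.674e-11 * 1.989e+31 / 6.882e+11) = 43920.3488

43920.3488 m/s


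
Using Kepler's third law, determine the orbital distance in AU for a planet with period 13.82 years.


a = P^(2/3) = 13.82^(2/3) = 5.7589

5.7589 AU


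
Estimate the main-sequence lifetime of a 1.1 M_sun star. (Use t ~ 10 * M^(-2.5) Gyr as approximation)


t = 10 * M^(-2.5) = 10 * 1.1^(-2.5) = 7.8799

7.8799 Gyr


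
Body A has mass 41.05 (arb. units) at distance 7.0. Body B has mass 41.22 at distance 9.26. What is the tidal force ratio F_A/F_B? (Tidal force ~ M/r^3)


Ratio = (M1/r1^3) / (M2/r2^3) = (41.05/7.0^3) / (41.22/9.26^3) = 2.3054

2.3054


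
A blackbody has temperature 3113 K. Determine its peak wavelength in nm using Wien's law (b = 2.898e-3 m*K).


lam_max = b / T = 2.898e-3 / 3113 = 9.309e-07 m = 930.9348 nm

930.9348 nm


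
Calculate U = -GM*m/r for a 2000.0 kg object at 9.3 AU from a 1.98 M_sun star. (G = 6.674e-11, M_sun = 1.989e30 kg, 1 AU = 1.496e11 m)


M = 1.98 * 1.989e30 kg = 3.93822e+30 kg; r = 9.3 AU * 1.496e11 m/AU = 1.39128e+12 m. U = -GM*m/r = -(6.674e-11 * 3.93822e+30 * 2000.0) / 1.39128e+12 = -3.778e+11

-3.778e+11 J


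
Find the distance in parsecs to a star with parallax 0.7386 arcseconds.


d = 1/p = 1/0.7386 = 1.3539

1.3539 pc


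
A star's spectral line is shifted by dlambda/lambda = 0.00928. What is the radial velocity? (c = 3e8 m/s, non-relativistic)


v = (dlambda/lambda) * c = 0.00928 * 3e8 = 2.784e+06

2.784e+06 m/s


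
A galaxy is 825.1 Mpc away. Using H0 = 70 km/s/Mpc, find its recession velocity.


v = H0 * d = 70 * 825.1 = 57757.0

57757.0 km/s


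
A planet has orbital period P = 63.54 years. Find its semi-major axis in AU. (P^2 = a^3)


a = P^(2/3) = 63.54^(2/3) = 15.9232

15.9232 AU


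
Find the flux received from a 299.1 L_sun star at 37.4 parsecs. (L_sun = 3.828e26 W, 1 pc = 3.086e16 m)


F = L / (4*pi*d^2) = 1.145e+29 / (4*pi*(1.154e+18)^2) = 6.840e-09

6.840e-09 W/m^2


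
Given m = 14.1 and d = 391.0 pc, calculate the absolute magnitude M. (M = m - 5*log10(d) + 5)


M = m - 5*log10(d) + 5 = 14.1 - 5*log10(391.0) + 5 = 6.1391

6.1391


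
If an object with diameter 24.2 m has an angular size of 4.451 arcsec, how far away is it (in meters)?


D = size / theta_rad, theta_rad = 4.451 * pi/(180*3600) = 2.158e-05, D = 1.121e+06

1.121e+06 m


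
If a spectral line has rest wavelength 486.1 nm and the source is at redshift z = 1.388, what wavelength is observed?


lam_obs = lam_emit * (1 + z) = 486.1 * (1 + 1.388) = 1160.8068

1160.8068 nm


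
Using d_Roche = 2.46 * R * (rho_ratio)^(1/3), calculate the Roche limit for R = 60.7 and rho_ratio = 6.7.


d_Roche = 2.46 * 60.7 * 6.7^(1/3) = 281.5024

281.5024


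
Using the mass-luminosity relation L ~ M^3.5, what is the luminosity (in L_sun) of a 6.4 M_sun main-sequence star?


L/L_sun = (M/M_sun)^3.5 = 6.4^3.5 = 663.1777

663.1777 L_sun


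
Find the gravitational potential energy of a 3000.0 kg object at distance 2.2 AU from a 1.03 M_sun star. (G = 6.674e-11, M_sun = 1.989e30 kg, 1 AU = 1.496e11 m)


M = 1.03 * 1.989e30 kg = 2.04867e+30 kg; r = 2.2 AU * 1.496e11 m/AU = 3.2912e+11 m. U = -GM*m/r = -(6.674e-11 * 2.04867e+30 * 3000.0) / 3.2912e+11 = -1.246e+12

-1.246e+12 J


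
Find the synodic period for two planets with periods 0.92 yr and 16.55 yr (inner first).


1/P_syn = |1/P1 - 1/P2| = |1/0.92 - 1/16.55| => P_syn = 0.9742

0.9742 years


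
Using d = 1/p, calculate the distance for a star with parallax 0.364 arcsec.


d = 1/p = 1/0.364 = 2.7473

2.7473 pc


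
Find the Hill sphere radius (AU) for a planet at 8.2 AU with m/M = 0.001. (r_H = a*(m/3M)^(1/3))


r_H = a * (m/3M)^(1/3) = 8.2 * (0.001/3)^(1/3) = 0.5686

0.5686 AU


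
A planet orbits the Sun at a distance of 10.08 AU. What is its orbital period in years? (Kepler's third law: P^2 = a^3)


P = a^(3/2) = 10.08^1.5 = 32.003

32.003 years


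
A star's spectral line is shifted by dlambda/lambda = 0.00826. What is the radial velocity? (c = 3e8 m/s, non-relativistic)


v = (dlambda/lambda) * c = 0.00826 * 3e8 = 2.478e+06

2.478e+06 m/s


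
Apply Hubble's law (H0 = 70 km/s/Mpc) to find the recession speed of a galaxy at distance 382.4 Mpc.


v = H0 * d = 70 * 382.4 = 26768.0

26768.0 km/s


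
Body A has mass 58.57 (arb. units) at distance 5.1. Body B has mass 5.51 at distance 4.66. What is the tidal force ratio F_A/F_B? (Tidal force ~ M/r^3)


Ratio = (M1/r1^3) / (M2/r2^3) = (58.57/5.1^3) / (5.51/4.66^3) = 8.1091

8.1091


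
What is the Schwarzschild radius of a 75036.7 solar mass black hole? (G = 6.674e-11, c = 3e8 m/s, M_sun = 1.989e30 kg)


M = 75036.7 * 1.989e30 kg = 1.492479963e+35 kg. rs = 2GM/c^2 = 2 * 6.674e-11 * 1.492479963e+35 / (3e8)^2 = 2.214e+08

2.214e+08 m


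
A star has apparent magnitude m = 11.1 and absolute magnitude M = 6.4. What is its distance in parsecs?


d = 10^((m - M + 5)/5) = 10^((11.1 - 6.4 + 5)/5) = 87.0964

87.0964 pc


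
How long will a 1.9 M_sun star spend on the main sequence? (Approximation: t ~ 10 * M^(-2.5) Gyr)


t = 10 * M^(-2.5) = 10 * 1.9^(-2.5) = 2.0096

2.0096 Gyr


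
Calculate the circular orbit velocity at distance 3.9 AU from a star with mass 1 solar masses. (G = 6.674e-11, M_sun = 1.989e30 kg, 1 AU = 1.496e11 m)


v = sqrt(GM/r) = sqrt(6.674e-11 * 1.989e+30 / 5.834e+11) = 15083.8565

15083.8565 m/s


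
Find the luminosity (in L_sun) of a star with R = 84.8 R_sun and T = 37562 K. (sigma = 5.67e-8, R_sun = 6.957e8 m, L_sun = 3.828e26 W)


R = 84.8 * 6.957e8 m = 5.899536e+10 m. L = 4*pi*R^2*sigma*T^4 = 4*pi*(5.899536e+10)^2 * 5.67e-8 * 37562^4 = 4.936549175e+33 W. L/L_sun = 4.936549175e+33 / 3.828e26 = 1.290e+07

1.290e+07 L_sun


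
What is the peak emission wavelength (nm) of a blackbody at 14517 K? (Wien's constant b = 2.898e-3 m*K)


lam_max = b / T = 2.898e-3 / 14517 = 1.996e-07 m = 199.628 nm

199.628 nm


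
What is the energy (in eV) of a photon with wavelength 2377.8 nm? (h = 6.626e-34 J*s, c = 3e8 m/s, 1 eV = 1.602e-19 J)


E = hc/lambda = 6.626e-34 * 3e8 / 2.378e-06 = 8.360e-20 J = 0.5218 eV

0.5218 eV


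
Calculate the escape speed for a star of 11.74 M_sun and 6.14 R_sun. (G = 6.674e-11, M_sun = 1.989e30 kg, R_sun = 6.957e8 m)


M = 11.74 * 1.989e30 kg = 2.335086e+31 kg; R = 6.14 * 6.957e8 m = 4.271598e+09 m. v_esc = sqrt(2GM/R) = sqrt(2 * 6.674e-11 * 2.335086e+31 / 4.271598e+09) = 854209.4109

854209.4109 m/s


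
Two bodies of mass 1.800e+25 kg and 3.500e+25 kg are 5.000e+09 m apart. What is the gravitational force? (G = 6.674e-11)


F = G*m1*m2/r^2 = 6.674e-11 * 1.800e+25 * 3.500e+25 / (5.000e+09)^2 = 6.674e-11 * 6.300e+50 / 2.500e+19 = 1.682e+21

1.682e+21 N


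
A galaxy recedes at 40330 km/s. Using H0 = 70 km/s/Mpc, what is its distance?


d = v / H0 = 40330 / 70 = 576.1429

576.1429 Mpc


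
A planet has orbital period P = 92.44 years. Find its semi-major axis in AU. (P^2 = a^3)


a = P^(2/3) = 92.44^(2/3) = 20.4443

20.4443 AU


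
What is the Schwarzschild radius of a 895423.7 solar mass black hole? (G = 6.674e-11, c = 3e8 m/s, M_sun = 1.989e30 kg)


M = 895423.7 * 1.989e30 kg = 1.780997739e+36 kg. rs = 2GM/c^2 = 2 * 6.674e-11 * 1.780997739e+36 / (3e8)^2 = 2.641e+09

2.641e+09 m


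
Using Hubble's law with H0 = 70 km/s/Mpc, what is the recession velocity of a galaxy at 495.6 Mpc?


v = H0 * d = 70 * 495.6 = 34692.0

34692.0 km/s


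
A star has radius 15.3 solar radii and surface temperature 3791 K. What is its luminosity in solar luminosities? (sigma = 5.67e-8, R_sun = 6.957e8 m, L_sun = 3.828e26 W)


R = 15.3 * 6.957e8 m = 1.064421e+10 m. L = 4*pi*R^2*sigma*T^4 = 4*pi*(1.064421e+10)^2 * 5.67e-8 * 3791^4 = 1.66738131e+28 W. L/L_sun = 1.66738131e+28 / 3.828e26 = 43.5575

43.5575 L_sun


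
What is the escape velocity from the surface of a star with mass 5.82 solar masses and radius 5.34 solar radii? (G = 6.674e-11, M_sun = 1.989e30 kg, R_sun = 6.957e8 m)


M = 5.82 * 1.989e30 kg = 1.157598e+31 kg; R = 5.34 * 6.957e8 m = 3.715038e+09 m. v_esc = sqrt(2GM/R) = sqrt(2 * 6.674e-11 * 1.157598e+31 / 3.715038e+09) = 644919.2685

644919.2685 m/s


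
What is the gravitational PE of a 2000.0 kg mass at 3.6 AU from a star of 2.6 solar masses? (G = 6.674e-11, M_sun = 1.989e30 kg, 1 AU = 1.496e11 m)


M = 2.6 * 1.989e30 kg = 5.1714e+30 kg; r = 3.6 AU * 1.496e11 m/AU = 5.3856e+11 m. U = -GM*m/r = -(6.674e-11 * 5.1714e+30 * 2000.0) / 5.3856e+11 = -1.282e+12

-1.282e+12 J


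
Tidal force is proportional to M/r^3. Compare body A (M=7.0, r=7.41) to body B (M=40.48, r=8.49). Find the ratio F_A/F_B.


Ratio = (M1/r1^3) / (M2/r2^3) = (7.0/7.41^3) / (40.48/8.49^3) = 0.2601

0.2601


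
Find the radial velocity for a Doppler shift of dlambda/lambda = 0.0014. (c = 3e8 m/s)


v = (dlambda/lambda) * c = 0.0014 * 3e8 = 420000.0

420000.0 m/s


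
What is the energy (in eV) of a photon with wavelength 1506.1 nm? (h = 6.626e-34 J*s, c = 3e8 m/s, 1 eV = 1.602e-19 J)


E = hc/lambda = 6.626e-34 * 3e8 / 1.506e-06 = 1.320e-19 J = 0.8239 eV

0.8239 eV


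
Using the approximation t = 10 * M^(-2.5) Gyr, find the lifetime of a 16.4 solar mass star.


t = 10 * M^(-2.5) = 10 * 16.4^(-2.5) = 0.0092

0.0092 Gyr


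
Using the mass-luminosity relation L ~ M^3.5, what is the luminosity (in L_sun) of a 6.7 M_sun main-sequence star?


L/L_sun = (M/M_sun)^3.5 = 6.7^3.5 = 778.5057

778.5057 L_sun


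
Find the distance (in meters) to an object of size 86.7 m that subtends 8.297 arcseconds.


D = size / theta_rad, theta_rad = 8.297 * pi/(180*3600) = 4.022e-05, D = 2.155e+06

2.155e+06 m


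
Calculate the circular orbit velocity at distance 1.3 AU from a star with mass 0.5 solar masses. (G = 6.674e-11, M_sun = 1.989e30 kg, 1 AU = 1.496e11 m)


v = sqrt(GM/r) = sqrt(6.674e-11 * 9.945e+29 / 1.945e+11) = 18473.8759

18473.8759 m/s


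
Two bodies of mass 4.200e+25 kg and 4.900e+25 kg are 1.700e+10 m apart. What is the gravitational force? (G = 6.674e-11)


F = G*m1*m2/r^2 = 6.674e-11 * 4.200e+25 * 4.900e+25 / (1.700e+10)^2 = 6.674e-11 * 2.058e+51 / 2.890e+20 = 4.753e+20

4.753e+20 N


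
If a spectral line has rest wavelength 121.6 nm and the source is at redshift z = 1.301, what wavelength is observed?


lam_obs = lam_emit * (1 + z) = 121.6 * (1 + 1.301) = 279.8016

279.8016 nm


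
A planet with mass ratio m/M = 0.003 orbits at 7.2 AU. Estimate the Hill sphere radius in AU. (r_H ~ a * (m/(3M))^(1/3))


r_H = a * (m/3M)^(1/3) = 7.2 * (0.003/3)^(1/3) = 0.72

0.72 AU


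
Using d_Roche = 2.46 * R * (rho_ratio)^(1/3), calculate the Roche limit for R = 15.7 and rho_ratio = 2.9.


d_Roche = 2.46 * 15.7 * 2.9^(1/3) = 55.0766

55.0766


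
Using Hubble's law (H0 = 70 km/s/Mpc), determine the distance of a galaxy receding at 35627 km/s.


d = v / H0 = 35627 / 70 = 508.9571

508.9571 Mpc


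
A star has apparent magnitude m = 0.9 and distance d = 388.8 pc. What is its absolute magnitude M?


M = m - 5*log10(d) + 5 = 0.9 - 5*log10(388.8) + 5 = -7.0486

-7.0486


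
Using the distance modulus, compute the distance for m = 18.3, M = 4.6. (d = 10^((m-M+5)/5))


d = 10^((m - M + 5)/5) = 10^((18.3 - 4.6 + 5)/5) = 5495.4087

5495.4087 pc


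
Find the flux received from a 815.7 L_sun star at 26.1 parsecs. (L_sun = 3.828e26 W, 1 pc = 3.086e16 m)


F = L / (4*pi*d^2) = 3.122e+29 / (4*pi*(8.054e+17)^2) = 3.830e-08

3.830e-08 W/m^2


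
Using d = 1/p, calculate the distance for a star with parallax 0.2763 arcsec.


d = 1/p = 1/0.2763 = 3.6193

3.6193 pc


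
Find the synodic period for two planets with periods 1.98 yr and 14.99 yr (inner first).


1/P_syn = |1/P1 - 1/P2| = |1/1.98 - 1/14.99| => P_syn = 2.2813

2.2813 years


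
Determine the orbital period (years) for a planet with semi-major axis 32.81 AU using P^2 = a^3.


P = a^(3/2) = 32.81^1.5 = 187.9357

187.9357 years


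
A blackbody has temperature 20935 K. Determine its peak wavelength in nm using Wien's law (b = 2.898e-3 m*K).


lam_max = b / T = 2.898e-3 / 20935 = 1.384e-07 m = 138.4285 nm

138.4285 nm


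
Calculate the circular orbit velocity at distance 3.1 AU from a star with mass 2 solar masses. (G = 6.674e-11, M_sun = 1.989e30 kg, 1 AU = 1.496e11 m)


v = sqrt(GM/r) = sqrt(6.674e-11 * 3.978e+30 / 4.638e+11) = 23926.482

23926.482 m/s


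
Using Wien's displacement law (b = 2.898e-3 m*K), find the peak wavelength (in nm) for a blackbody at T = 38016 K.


lam_max = b / T = 2.898e-3 / 38016 = 7.623e-08 m = 76.2311 nm

76.2311 nm


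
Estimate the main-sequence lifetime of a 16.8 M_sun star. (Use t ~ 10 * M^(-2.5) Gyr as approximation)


t = 10 * M^(-2.5) = 10 * 16.8^(-2.5) = 0.0086

0.0086 Gyr


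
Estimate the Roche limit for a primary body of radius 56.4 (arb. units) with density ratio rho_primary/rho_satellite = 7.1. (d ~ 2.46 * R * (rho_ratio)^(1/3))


d_Roche = 2.46 * 56.4 * 7.1^(1/3) = 266.6656

266.6656


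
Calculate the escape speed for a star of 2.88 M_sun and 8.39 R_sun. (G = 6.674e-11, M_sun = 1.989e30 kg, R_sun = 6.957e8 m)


M = 2.88 * 1.989e30 kg = 5.72832e+30 kg; R = 8.39 * 6.957e8 m = 5.836923e+09 m. v_esc = sqrt(2GM/R) = sqrt(2 * 6.674e-11 * 5.72832e+30 / 5.836923e+09) = 361934.3082

361934.3082 m/s


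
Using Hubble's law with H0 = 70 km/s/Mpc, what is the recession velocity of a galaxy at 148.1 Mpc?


v = H0 * d = 70 * 148.1 = 10367.0

10367.0 km/s


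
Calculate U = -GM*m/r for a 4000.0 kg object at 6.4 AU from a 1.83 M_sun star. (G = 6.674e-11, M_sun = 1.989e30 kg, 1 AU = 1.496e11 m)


M = 1.83 * 1.989e30 kg = 3.63987e+30 kg; r = 6.4 AU * 1.496e11 m/AU = 9.5744e+11 m. U = -GM*m/r = -(6.674e-11 * 3.63987e+30 * 4000.0) / 9.5744e+11 = -1.015e+12

-1.015e+12 J


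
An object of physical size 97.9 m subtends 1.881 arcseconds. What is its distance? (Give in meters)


D = size / theta_rad, theta_rad = 1.881 * pi/(180*3600) = 9.119e-06, D = 1.074e+07

1.074e+07 m


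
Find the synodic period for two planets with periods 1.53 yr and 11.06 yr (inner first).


1/P_syn = |1/P1 - 1/P2| = |1/1.53 - 1/11.06| => P_syn = 1.7756

1.7756 years


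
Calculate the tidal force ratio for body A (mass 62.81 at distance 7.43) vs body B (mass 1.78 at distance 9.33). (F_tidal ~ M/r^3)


Ratio = (M1/r1^3) / (M2/r2^3) = (62.81/7.43^3) / (1.78/9.33^3) = 69.8694

69.8694


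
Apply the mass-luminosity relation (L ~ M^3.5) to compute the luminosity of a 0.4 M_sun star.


L/L_sun = (M/M_sun)^3.5 = 0.4^3.5 = 0.0405

0.0405 L_sun


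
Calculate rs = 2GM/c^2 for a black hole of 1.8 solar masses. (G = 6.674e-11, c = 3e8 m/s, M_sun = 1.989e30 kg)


M = 1.8 * 1.989e30 kg = 3.5802e+30 kg. rs = 2GM/c^2 = 2 * 6.674e-11 * 3.5802e+30 / (3e8)^2 = 5309.8344

5309.8344 m


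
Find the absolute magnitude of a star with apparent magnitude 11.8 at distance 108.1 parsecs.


M = m - 5*log10(d) + 5 = 11.8 - 5*log10(108.1) + 5 = 6.6309

6.6309


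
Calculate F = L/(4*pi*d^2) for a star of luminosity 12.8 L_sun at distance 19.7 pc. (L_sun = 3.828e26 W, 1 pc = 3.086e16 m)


F = L / (4*pi*d^2) = 4.900e+27 / (4*pi*(6.079e+17)^2) = 1.055e-09

1.055e-09 W/m^2


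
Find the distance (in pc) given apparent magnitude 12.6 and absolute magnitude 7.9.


d = 10^((m - M + 5)/5) = 10^((12.6 - 7.9 + 5)/5) = 87.0964

87.0964 pc
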